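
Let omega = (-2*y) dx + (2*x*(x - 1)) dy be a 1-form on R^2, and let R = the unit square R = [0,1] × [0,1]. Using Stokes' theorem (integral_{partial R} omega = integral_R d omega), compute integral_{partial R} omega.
integral_(partial R) omega = 2

Stokes: integral_partial_R omega = integral_R d omega with d omega = (∂Q/∂x - ∂P/∂y) dx ∧ dy.
  ∂Q/∂x = 4*x - 2
  ∂P/∂y = -2
  integrand = ∂Q/∂x - ∂P/∂y = 4*x.
Integrating over R: integral_0^1 integral_0^1 (4*x) dx dy = 2.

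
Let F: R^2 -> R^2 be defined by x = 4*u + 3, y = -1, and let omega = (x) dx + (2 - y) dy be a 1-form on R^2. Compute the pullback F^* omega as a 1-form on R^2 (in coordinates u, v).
F^* omega = (16*u + 12) du

Using F^*(f dg) = (f ∘ F) d(g ∘ F), substitute each coordinate x_i by F_i(u, v) in f_i, and replace dx_i by d F_i = (∂F_i/∂u) du + (∂F_i/∂v) dv.
  For the x component: f_1(F) = 4*u + 3; d F_1 = (4) du + (0) dv
  For the y component: f_2(F) = 3; d F_2 = (0) du + (0) dv
Combining and collecting du, dv coefficients:
  coeff of du: 16*u + 12
  coeff of dv: 0
F^* omega = (16*u + 12) du.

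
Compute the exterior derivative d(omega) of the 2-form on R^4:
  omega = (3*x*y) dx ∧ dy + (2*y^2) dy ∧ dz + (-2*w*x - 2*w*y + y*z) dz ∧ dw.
d(omega) = (-2*w) dx ∧ dz ∧ dw + (-2*w + z) dy ∧ dz ∧ dw

For a 2-form omega = sum_{i<j} g_{ij} dx_i ∧ dx_j, the exterior derivative is
  d(omega) = sum_{i<j} d(g_{ij}) ∧ dx_i ∧ dx_j = sum_{i<j, k} (∂g_{ij}/∂x_k) dx_k ∧ dx_i ∧ dx_j.
Expand each term, using dx_k ∧ dx_i ∧ dx_j = sgn(permutation) dx_{(a)} ∧ dx_{(b)} ∧ dx_{(c)} with (a < b < c) sorted:
  d(-2*w*x - 2*w*y + y*z) includes (∂/∂x)(-2*w*x - 2*w*y + y*z) dx = (-2*w) dx, which multiplied by dz ∧ dw gives (-2*w) dx ∧ dz ∧ dw
  d(-2*w*x - 2*w*y + y*z) includes (∂/∂y)(-2*w*x - 2*w*y + y*z) dy = (-2*w + z) dy, which multiplied by dz ∧ dw gives (-2*w + z) dy ∧ dz ∧ dw
Collecting like 3-forms: d(omega) = (-2*w) dx ∧ dz ∧ dw + (-2*w + z) dy ∧ dz ∧ dw.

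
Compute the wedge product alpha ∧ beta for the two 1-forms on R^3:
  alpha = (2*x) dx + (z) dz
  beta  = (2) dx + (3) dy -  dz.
alpha ∧ beta = (6*x) dx ∧ dy + (-2*x - 2*z) dx ∧ dz + (-3*z) dy ∧ dz

Distribute the wedge, using dx_i ∧ dx_j = -dx_j ∧ dx_i and dx_i ∧ dx_i = 0. For each pair (i, j) with i < j, the coefficient of dx_i ∧ dx_j in alpha ∧ beta is (alpha_i * beta_j - alpha_j * beta_i). Collecting: alpha ∧ beta = (6*x) dx ∧ dy + (-2*x - 2*z) dx ∧ dz + (-3*z) dy ∧ dz.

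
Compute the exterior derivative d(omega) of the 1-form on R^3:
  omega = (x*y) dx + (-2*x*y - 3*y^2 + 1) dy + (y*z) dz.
d(omega) = (-x - 2*y) dx ∧ dy + (z) dy ∧ dz

For a 1-form omega = sum_i f_i dx_i, the exterior derivative is
  d(omega) = sum_{i < j} (∂f_j/∂x_i - ∂f_i/∂x_j) dx_i ∧ dx_j.
  coefficient of dx ∧ dy: ∂f_2/∂x - ∂f_1/∂y = ∂(-2*x*y - 3*y^2 + 1)/∂x - ∂(x*y)/∂y = -x - 2*y
  coefficient of dy ∧ dz: ∂f_3/∂y - ∂f_2/∂z = ∂(y*z)/∂y - ∂(-2*x*y - 3*y^2 + 1)/∂z = z
Assembling: d(omega) = (-x - 2*y) dx ∧ dy + (z) dy ∧ dz.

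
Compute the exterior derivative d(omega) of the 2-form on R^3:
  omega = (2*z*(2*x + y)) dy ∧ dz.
d(omega) = (4*z) dx ∧ dy ∧ dz

For a 2-form omega = sum_{i<j} g_{ij} dx_i ∧ dx_j, the exterior derivative is
  d(omega) = sum_{i<j} d(g_{ij}) ∧ dx_i ∧ dx_j = sum_{i<j, k} (∂g_{ij}/∂x_k) dx_k ∧ dx_i ∧ dx_j.
Expand each term, using dx_k ∧ dx_i ∧ dx_j = sgn(permutation) dx_{(a)} ∧ dx_{(b)} ∧ dx_{(c)} with (a < b < c) sorted:
  d(2*z*(2*x + y)) includes (∂/∂x)(2*z*(2*x + y)) dx = (4*z) dx, which multiplied by dy ∧ dz gives (4*z) dx ∧ dy ∧ dz
Collecting like 3-forms: d(omega) = (4*z) dx ∧ dy ∧ dz.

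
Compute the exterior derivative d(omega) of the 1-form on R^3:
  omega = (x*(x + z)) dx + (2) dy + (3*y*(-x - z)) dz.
d(omega) = (-x - 3*y) dx ∧ dz + (-3*x - 3*z) dy ∧ dz

For a 1-form omega = sum_i f_i dx_i, the exterior derivative is
  d(omega) = sum_{i < j} (∂f_j/∂x_i - ∂f_i/∂x_j) dx_i ∧ dx_j.
  coefficient of dx ∧ dz: ∂f_3/∂x - ∂f_1/∂z = ∂(3*y*(-x - z))/∂x - ∂(x*(x + z))/∂z = -x - 3*y
  coefficient of dy ∧ dz: ∂f_3/∂y - ∂f_2/∂z = ∂(3*y*(-x - z))/∂y - ∂(2)/∂z = -3*x - 3*z
Assembling: d(omega) = (-x - 3*y) dx ∧ dz + (-3*x - 3*z) dy ∧ dz.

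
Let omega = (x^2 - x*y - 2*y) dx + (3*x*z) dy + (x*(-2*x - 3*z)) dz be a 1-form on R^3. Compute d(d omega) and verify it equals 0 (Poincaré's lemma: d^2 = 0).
d(d omega) = 0

Step 1: d omega = sum_{i<j} (∂f_j/∂x_i - ∂f_i/∂x_j) dx_i ∧ dx_j:
  coeff of dx ∧ dy: x + 3*z + 2
  coeff of dx ∧ dz: -4*x - 3*z
  coeff of dy ∧ dz: -3*x
Step 2: Apply d again to each 2-form coefficient. The only possible 3-form in R^3 is dx ∧ dy ∧ dz, with coefficient
  ∂(coeff of dy∧dz)/∂x - ∂(coeff of dx∧dz)/∂y + ∂(coeff of dx∧dy)/∂z
  = ∂/∂x (-3*x) - ∂/∂y (-4*x - 3*z) + ∂/∂z (x + 3*z + 2).
Each of these terms simplifies to sums of mixed partials that cancel in pairs. The result is 0 (by equality of mixed partials for smooth functions — Schwarz / Clairaut).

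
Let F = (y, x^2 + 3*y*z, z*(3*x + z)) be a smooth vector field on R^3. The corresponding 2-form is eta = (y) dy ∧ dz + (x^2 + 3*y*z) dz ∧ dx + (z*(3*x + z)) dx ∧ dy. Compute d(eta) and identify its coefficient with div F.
d(eta) = (3*x + 5*z) dx ∧ dy ∧ dz; div F = 3*x + 5*z

For a 2-form in R^3 of the form above, applying d gives a 3-form with coefficient ∂P/∂x + ∂Q/∂y + ∂R/∂z:
  ∂P/∂x = 0
  ∂Q/∂y = 3*z
  ∂R/∂z = 3*x + 2*z
Sum = 3*x + 5*z, which is exactly div F.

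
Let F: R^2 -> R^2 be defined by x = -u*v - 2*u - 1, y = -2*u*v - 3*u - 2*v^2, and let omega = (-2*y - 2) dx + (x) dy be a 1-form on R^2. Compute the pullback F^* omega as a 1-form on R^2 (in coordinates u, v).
F^* omega = (-2*u*v^2 - 7*u*v - 6*u - 4*v^3 - 8*v^2 + 4*v + 7) du + (-2*u^2*v - 2*u^2 + 8*u*v + 4*u + 4*v) dv

Using F^*(f dg) = (f ∘ F) d(g ∘ F), substitute each coordinate x_i by F_i(u, v) in f_i, and replace dx_i by d F_i = (∂F_i/∂u) du + (∂F_i/∂v) dv.
  For the x component: f_1(F) = 4*u*v + 6*u + 4*v^2 - 2; d F_1 = (-v - 2) du + (-u) dv
  For the y component: f_2(F) = -u*v - 2*u - 1; d F_2 = (-2*v - 3) du + (-2*u - 4*v) dv
Combining and collecting du, dv coefficients:
  coeff of du: -2*u*v^2 - 7*u*v - 6*u - 4*v^3 - 8*v^2 + 4*v + 7
  coeff of dv: -2*u^2*v - 2*u^2 + 8*u*v + 4*u + 4*v
F^* omega = (-2*u*v^2 - 7*u*v - 6*u - 4*v^3 - 8*v^2 + 4*v + 7) du + (-2*u^2*v - 2*u^2 + 8*u*v + 4*u + 4*v) dv.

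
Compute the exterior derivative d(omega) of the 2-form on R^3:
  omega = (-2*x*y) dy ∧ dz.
d(omega) = (-2*y) dx ∧ dy ∧ dz

For a 2-form omega = sum_{i<j} g_{ij} dx_i ∧ dx_j, the exterior derivative is
  d(omega) = sum_{i<j} d(g_{ij}) ∧ dx_i ∧ dx_j = sum_{i<j, k} (∂g_{ij}/∂x_k) dx_k ∧ dx_i ∧ dx_j.
Expand each term, using dx_k ∧ dx_i ∧ dx_j = sgn(permutation) dx_{(a)} ∧ dx_{(b)} ∧ dx_{(c)} with (a < b < c) sorted:
  d(-2*x*y) includes (∂/∂x)(-2*x*y) dx = (-2*y) dx, which multiplied by dy ∧ dz gives (-2*y) dx ∧ dy ∧ dz
Collecting like 3-forms: d(omega) = (-2*y) dx ∧ dy ∧ dz.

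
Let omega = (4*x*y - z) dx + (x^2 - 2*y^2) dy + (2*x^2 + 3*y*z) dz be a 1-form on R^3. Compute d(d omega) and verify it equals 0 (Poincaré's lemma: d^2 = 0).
d(d omega) = 0

Step 1: d omega = sum_{i<j} (∂f_j/∂x_i - ∂f_i/∂x_j) dx_i ∧ dx_j:
  coeff of dx ∧ dy: -2*x
  coeff of dx ∧ dz: 4*x + 1
  coeff of dy ∧ dz: 3*z
Step 2: Apply d again to each 2-form coefficient. The only possible 3-form in R^3 is dx ∧ dy ∧ dz, with coefficient
  ∂(coeff of dy∧dz)/∂x - ∂(coeff of dx∧dz)/∂y + ∂(coeff of dx∧dy)/∂z
  = ∂/∂x (3*z) - ∂/∂y (4*x + 1) + ∂/∂z (-2*x).
Each of these terms simplifies to sums of mixed partials that cancel in pairs. The result is 0 (by equality of mixed partials for smooth functions — Schwarz / Clairaut).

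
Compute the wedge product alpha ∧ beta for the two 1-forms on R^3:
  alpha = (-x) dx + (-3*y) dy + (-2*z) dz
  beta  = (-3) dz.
alpha ∧ beta = (3*x) dx ∧ dz + (9*y) dy ∧ dz

Distribute the wedge, using dx_i ∧ dx_j = -dx_j ∧ dx_i and dx_i ∧ dx_i = 0. For each pair (i, j) with i < j, the coefficient of dx_i ∧ dx_j in alpha ∧ beta is (alpha_i * beta_j - alpha_j * beta_i). Collecting: alpha ∧ beta = (3*x) dx ∧ dz + (9*y) dy ∧ dz.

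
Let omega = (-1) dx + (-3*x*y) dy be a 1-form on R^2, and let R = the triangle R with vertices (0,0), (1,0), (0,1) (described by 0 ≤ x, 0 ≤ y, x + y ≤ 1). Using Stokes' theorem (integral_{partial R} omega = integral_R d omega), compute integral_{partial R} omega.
integral_(partial R) omega = -1/2

Stokes: integral_partial_R omega = integral_R d omega with d omega = (∂Q/∂x - ∂P/∂y) dx ∧ dy.
  ∂Q/∂x = -3*y
  ∂P/∂y = 0
  integrand = ∂Q/∂x - ∂P/∂y = -3*y.
Integrating over R: integral_0^1 integral_0^{1-x} (-3*y) dy dx = -1/2.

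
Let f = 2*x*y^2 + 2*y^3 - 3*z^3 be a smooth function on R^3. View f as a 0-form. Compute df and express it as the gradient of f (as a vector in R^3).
df = (2*y^2) dx + (2*y*(2*x + 3*y)) dy + (-9*z^2) dz; grad f = (2*y^2, 2*y*(2*x + 3*y), -9*z^2)

For a 0-form f, d f = (∂f/∂x) dx + (∂f/∂y) dy + (∂f/∂z) dz. The components of the vector representation are exactly the entries of grad f in Cartesian coordinates:
  ∂f/∂x = 2*y^2
  ∂f/∂y = 2*y*(2*x + 3*y)
  ∂f/∂z = -9*z^2.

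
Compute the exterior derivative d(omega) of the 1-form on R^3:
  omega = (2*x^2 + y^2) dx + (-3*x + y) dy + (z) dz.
d(omega) = (-2*y - 3) dx ∧ dy

For a 1-form omega = sum_i f_i dx_i, the exterior derivative is
  d(omega) = sum_{i < j} (∂f_j/∂x_i - ∂f_i/∂x_j) dx_i ∧ dx_j.
  coefficient of dx ∧ dy: ∂f_2/∂x - ∂f_1/∂y = ∂(-3*x + y)/∂x - ∂(2*x^2 + y^2)/∂y = -2*y - 3
Assembling: d(omega) = (-2*y - 3) dx ∧ dy.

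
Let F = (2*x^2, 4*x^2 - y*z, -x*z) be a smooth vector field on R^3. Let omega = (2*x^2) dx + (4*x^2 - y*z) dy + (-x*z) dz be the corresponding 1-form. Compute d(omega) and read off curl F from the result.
d(omega) = (y) dy ∧ dz + (z) dz ∧ dx + (8*x) dx ∧ dy; curl F = (y, z, 8*x)

d omega = sum_{i<j} (∂f_j/∂x_i - ∂f_i/∂x_j) dx_i ∧ dx_j. Under the identification (dy ∧ dz, dz ∧ dx, dx ∧ dy) ↔ (e_x, e_y, e_z), the coefficients are exactly the components of curl F. Compute:
  ∂R/∂y - ∂Q/∂z = (0) - (-y) = y
  ∂P/∂z - ∂R/∂x = (0) - (-z) = z
  ∂Q/∂x - ∂P/∂y = (8*x) - (0) = 8*x.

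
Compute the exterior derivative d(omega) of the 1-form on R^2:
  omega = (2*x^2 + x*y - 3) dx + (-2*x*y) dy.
d(omega) = (-x - 2*y) dx ∧ dy

For a 1-form omega = sum_i f_i dx_i, the exterior derivative is
  d(omega) = sum_{i < j} (∂f_j/∂x_i - ∂f_i/∂x_j) dx_i ∧ dx_j.
  coefficient of dx ∧ dy: ∂f_2/∂x - ∂f_1/∂y = ∂(-2*x*y)/∂x - ∂(2*x^2 + x*y - 3)/∂y = -x - 2*y
Assembling: d(omega) = (-x - 2*y) dx ∧ dy.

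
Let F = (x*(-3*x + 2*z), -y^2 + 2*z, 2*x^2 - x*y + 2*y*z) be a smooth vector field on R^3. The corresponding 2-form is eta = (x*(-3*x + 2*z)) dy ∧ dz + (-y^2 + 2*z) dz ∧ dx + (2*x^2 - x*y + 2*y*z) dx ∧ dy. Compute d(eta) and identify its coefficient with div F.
d(eta) = (-6*x + 2*z) dx ∧ dy ∧ dz; div F = -6*x + 2*z

For a 2-form in R^3 of the form above, applying d gives a 3-form with coefficient ∂P/∂x + ∂Q/∂y + ∂R/∂z:
  ∂P/∂x = -6*x + 2*z
  ∂Q/∂y = -2*y
  ∂R/∂z = 2*y
Sum = -6*x + 2*z, which is exactly div F.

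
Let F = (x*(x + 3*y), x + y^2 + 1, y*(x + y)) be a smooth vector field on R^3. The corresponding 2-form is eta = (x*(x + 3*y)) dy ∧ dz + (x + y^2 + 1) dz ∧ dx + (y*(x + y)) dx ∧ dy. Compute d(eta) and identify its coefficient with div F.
d(eta) = (2*x + 5*y) dx ∧ dy ∧ dz; div F = 2*x + 5*y

For a 2-form in R^3 of the form above, applying d gives a 3-form with coefficient ∂P/∂x + ∂Q/∂y + ∂R/∂z:
  ∂P/∂x = 2*x + 3*y
  ∂Q/∂y = 2*y
  ∂R/∂z = 0
Sum = 2*x + 5*y, which is exactly div F.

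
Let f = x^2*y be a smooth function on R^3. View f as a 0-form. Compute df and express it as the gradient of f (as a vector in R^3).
df = (2*x*y) dx + (x^2) dy + (0) dz; grad f = (2*x*y, x^2, 0)

For a 0-form f, d f = (∂f/∂x) dx + (∂f/∂y) dy + (∂f/∂z) dz. The components of the vector representation are exactly the entries of grad f in Cartesian coordinates:
  ∂f/∂x = 2*x*y
  ∂f/∂y = x^2
  ∂f/∂z = 0.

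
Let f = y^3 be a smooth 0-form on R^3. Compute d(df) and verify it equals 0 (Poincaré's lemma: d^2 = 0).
d(df) = 0

Step 1: df = sum_i (∂f/∂x_i) dx_i = (0) dx + (3*y^2) dy + (0) dz.
Step 2: Apply d again. Using the 1-form formula, the coefficient of dx ∧ dy in d(df) is ∂^2 f/∂x ∂y - ∂^2 f/∂y ∂x = (0) - (0) = 0 (equality of mixed partials for smooth f).
Similarly for dx ∧ dz and dy ∧ dz — all coefficients vanish. So d(df) = 0.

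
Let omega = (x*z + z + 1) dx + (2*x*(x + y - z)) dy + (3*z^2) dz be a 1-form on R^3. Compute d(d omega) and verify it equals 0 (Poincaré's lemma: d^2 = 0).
d(d omega) = 0

Step 1: d omega = sum_{i<j} (∂f_j/∂x_i - ∂f_i/∂x_j) dx_i ∧ dx_j:
  coeff of dx ∧ dy: 4*x + 2*y - 2*z
  coeff of dx ∧ dz: -x - 1
  coeff of dy ∧ dz: 2*x
Step 2: Apply d again to each 2-form coefficient. The only possible 3-form in R^3 is dx ∧ dy ∧ dz, with coefficient
  ∂(coeff of dy∧dz)/∂x - ∂(coeff of dx∧dz)/∂y + ∂(coeff of dx∧dy)/∂z
  = ∂/∂x (2*x) - ∂/∂y (-x - 1) + ∂/∂z (4*x + 2*y - 2*z).
Each of these terms simplifies to sums of mixed partials that cancel in pairs. The result is 0 (by equality of mixed partials for smooth functions — Schwarz / Clairaut).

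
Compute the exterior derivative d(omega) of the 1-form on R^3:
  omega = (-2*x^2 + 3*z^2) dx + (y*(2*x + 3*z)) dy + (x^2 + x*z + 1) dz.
d(omega) = (2*y) dx ∧ dy + (2*x - 5*z) dx ∧ dz + (-3*y) dy ∧ dz

For a 1-form omega = sum_i f_i dx_i, the exterior derivative is
  d(omega) = sum_{i < j} (∂f_j/∂x_i - ∂f_i/∂x_j) dx_i ∧ dx_j.
  coefficient of dx ∧ dy: ∂f_2/∂x - ∂f_1/∂y = ∂(y*(2*x + 3*z))/∂x - ∂(-2*x^2 + 3*z^2)/∂y = 2*y
  coefficient of dx ∧ dz: ∂f_3/∂x - ∂f_1/∂z = ∂(x^2 + x*z + 1)/∂x - ∂(-2*x^2 + 3*z^2)/∂z = 2*x - 5*z
  coefficient of dy ∧ dz: ∂f_3/∂y - ∂f_2/∂z = ∂(x^2 + x*z + 1)/∂y - ∂(y*(2*x + 3*z))/∂z = -3*y
Assembling: d(omega) = (2*y) dx ∧ dy + (2*x - 5*z) dx ∧ dz + (-3*y) dy ∧ dz.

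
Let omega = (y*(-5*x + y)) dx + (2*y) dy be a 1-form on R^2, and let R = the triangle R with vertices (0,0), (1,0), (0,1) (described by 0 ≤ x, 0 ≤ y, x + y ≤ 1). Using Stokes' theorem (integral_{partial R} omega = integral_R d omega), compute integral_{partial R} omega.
integral_(partial R) omega = 1/2

Stokes: integral_partial_R omega = integral_R d omega with d omega = (∂Q/∂x - ∂P/∂y) dx ∧ dy.
  ∂Q/∂x = 0
  ∂P/∂y = -5*x + 2*y
  integrand = ∂Q/∂x - ∂P/∂y = 5*x - 2*y.
Integrating over R: integral_0^1 integral_0^{1-x} (5*x - 2*y) dy dx = 1/2.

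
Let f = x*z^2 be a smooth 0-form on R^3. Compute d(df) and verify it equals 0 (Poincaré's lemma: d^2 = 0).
d(df) = 0

Step 1: df = sum_i (∂f/∂x_i) dx_i = (z^2) dx + (0) dy + (2*x*z) dz.
Step 2: Apply d again. Using the 1-form formula, the coefficient of dx ∧ dy in d(df) is ∂^2 f/∂x ∂y - ∂^2 f/∂y ∂x = (0) - (0) = 0 (equality of mixed partials for smooth f).
Similarly for dx ∧ dz and dy ∧ dz — all coefficients vanish. So d(df) = 0.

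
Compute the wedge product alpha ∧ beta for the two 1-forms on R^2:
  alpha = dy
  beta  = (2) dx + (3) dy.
alpha ∧ beta = (-2) dx ∧ dy

Distribute the wedge, using dx_i ∧ dx_j = -dx_j ∧ dx_i and dx_i ∧ dx_i = 0. For each pair (i, j) with i < j, the coefficient of dx_i ∧ dx_j in alpha ∧ beta is (alpha_i * beta_j - alpha_j * beta_i). Collecting: alpha ∧ beta = (-2) dx ∧ dy.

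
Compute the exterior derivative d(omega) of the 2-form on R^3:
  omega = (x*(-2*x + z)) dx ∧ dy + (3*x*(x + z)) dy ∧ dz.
d(omega) = (7*x + 3*z) dx ∧ dy ∧ dz

For a 2-form omega = sum_{i<j} g_{ij} dx_i ∧ dx_j, the exterior derivative is
  d(omega) = sum_{i<j} d(g_{ij}) ∧ dx_i ∧ dx_j = sum_{i<j, k} (∂g_{ij}/∂x_k) dx_k ∧ dx_i ∧ dx_j.
Expand each term, using dx_k ∧ dx_i ∧ dx_j = sgn(permutation) dx_{(a)} ∧ dx_{(b)} ∧ dx_{(c)} with (a < b < c) sorted:
  d(x*(-2*x + z)) includes (∂/∂z)(x*(-2*x + z)) dz = (x) dz, which multiplied by dx ∧ dy gives (x) dx ∧ dy ∧ dz
  d(3*x*(x + z)) includes (∂/∂x)(3*x*(x + z)) dx = (6*x + 3*z) dx, which multiplied by dy ∧ dz gives (6*x + 3*z) dx ∧ dy ∧ dz
Collecting like 3-forms: d(omega) = (7*x + 3*z) dx ∧ dy ∧ dz.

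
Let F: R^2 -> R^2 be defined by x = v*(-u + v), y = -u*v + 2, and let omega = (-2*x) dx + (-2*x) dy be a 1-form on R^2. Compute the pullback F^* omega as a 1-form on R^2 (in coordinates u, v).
F^* omega = (4*v^2*(-u + v)) du + (4*v*(-u^2 + 2*u*v - v^2)) dv

Using F^*(f dg) = (f ∘ F) d(g ∘ F), substitute each coordinate x_i by F_i(u, v) in f_i, and replace dx_i by d F_i = (∂F_i/∂u) du + (∂F_i/∂v) dv.
  For the x component: f_1(F) = 2*v*(u - v); d F_1 = (-v) du + (-u + 2*v) dv
  For the y component: f_2(F) = 2*v*(u - v); d F_2 = (-v) du + (-u) dv
Combining and collecting du, dv coefficients:
  coeff of du: 4*v^2*(-u + v)
  coeff of dv: 4*v*(-u^2 + 2*u*v - v^2)
F^* omega = (4*v^2*(-u + v)) du + (4*v*(-u^2 + 2*u*v - v^2)) dv.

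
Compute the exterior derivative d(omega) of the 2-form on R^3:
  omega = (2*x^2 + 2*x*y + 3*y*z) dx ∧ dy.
d(omega) = (3*y) dx ∧ dy ∧ dz

For a 2-form omega = sum_{i<j} g_{ij} dx_i ∧ dx_j, the exterior derivative is
  d(omega) = sum_{i<j} d(g_{ij}) ∧ dx_i ∧ dx_j = sum_{i<j, k} (∂g_{ij}/∂x_k) dx_k ∧ dx_i ∧ dx_j.
Expand each term, using dx_k ∧ dx_i ∧ dx_j = sgn(permutation) dx_{(a)} ∧ dx_{(b)} ∧ dx_{(c)} with (a < b < c) sorted:
  d(2*x^2 + 2*x*y + 3*y*z) includes (∂/∂z)(2*x^2 + 2*x*y + 3*y*z) dz = (3*y) dz, which multiplied by dx ∧ dy gives (3*y) dx ∧ dy ∧ dz
Collecting like 3-forms: d(omega) = (3*y) dx ∧ dy ∧ dz.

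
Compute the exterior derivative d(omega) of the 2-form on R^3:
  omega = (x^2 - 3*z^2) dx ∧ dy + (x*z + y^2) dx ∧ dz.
d(omega) = (-2*y - 6*z) dx ∧ dy ∧ dz

For a 2-form omega = sum_{i<j} g_{ij} dx_i ∧ dx_j, the exterior derivative is
  d(omega) = sum_{i<j} d(g_{ij}) ∧ dx_i ∧ dx_j = sum_{i<j, k} (∂g_{ij}/∂x_k) dx_k ∧ dx_i ∧ dx_j.
Expand each term, using dx_k ∧ dx_i ∧ dx_j = sgn(permutation) dx_{(a)} ∧ dx_{(b)} ∧ dx_{(c)} with (a < b < c) sorted:
  d(x^2 - 3*z^2) includes (∂/∂z)(x^2 - 3*z^2) dz = (-6*z) dz, which multiplied by dx ∧ dy gives (-6*z) dx ∧ dy ∧ dz
  d(x*z + y^2) includes (∂/∂y)(x*z + y^2) dy = (2*y) dy, which multiplied by dx ∧ dz gives (-2*y) dx ∧ dy ∧ dz
Collecting like 3-forms: d(omega) = (-2*y - 6*z) dx ∧ dy ∧ dz.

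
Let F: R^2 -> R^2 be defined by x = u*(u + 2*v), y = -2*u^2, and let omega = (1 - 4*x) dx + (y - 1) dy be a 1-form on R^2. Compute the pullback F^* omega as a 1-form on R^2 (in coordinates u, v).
F^* omega = (-24*u^2*v - 16*u*v^2 + 6*u + 2*v) du + (2*u*(-4*u^2 - 8*u*v + 1)) dv

Using F^*(f dg) = (f ∘ F) d(g ∘ F), substitute each coordinate x_i by F_i(u, v) in f_i, and replace dx_i by d F_i = (∂F_i/∂u) du + (∂F_i/∂v) dv.
  For the x component: f_1(F) = -4*u^2 - 8*u*v + 1; d F_1 = (2*u + 2*v) du + (2*u) dv
  For the y component: f_2(F) = -2*u^2 - 1; d F_2 = (-4*u) du + (0) dv
Combining and collecting du, dv coefficients:
  coeff of du: -24*u^2*v - 16*u*v^2 + 6*u + 2*v
  coeff of dv: 2*u*(-4*u^2 - 8*u*v + 1)
F^* omega = (-24*u^2*v - 16*u*v^2 + 6*u + 2*v) du + (2*u*(-4*u^2 - 8*u*v + 1)) dv.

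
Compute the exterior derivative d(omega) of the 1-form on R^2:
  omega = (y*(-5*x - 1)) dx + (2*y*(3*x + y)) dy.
d(omega) = (5*x + 6*y + 1) dx ∧ dy

For a 1-form omega = sum_i f_i dx_i, the exterior derivative is
  d(omega) = sum_{i < j} (∂f_j/∂x_i - ∂f_i/∂x_j) dx_i ∧ dx_j.
  coefficient of dx ∧ dy: ∂f_2/∂x - ∂f_1/∂y = ∂(2*y*(3*x + y))/∂x - ∂(y*(-5*x - 1))/∂y = 5*x + 6*y + 1
Assembling: d(omega) = (5*x + 6*y + 1) dx ∧ dy.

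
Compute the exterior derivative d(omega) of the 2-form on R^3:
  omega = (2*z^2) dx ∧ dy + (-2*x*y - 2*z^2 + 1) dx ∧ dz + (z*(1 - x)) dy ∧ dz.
d(omega) = (2*x + 3*z) dx ∧ dy ∧ dz

For a 2-form omega = sum_{i<j} g_{ij} dx_i ∧ dx_j, the exterior derivative is
  d(omega) = sum_{i<j} d(g_{ij}) ∧ dx_i ∧ dx_j = sum_{i<j, k} (∂g_{ij}/∂x_k) dx_k ∧ dx_i ∧ dx_j.
Expand each term, using dx_k ∧ dx_i ∧ dx_j = sgn(permutation) dx_{(a)} ∧ dx_{(b)} ∧ dx_{(c)} with (a < b < c) sorted:
  d(2*z^2) includes (∂/∂z)(2*z^2) dz = (4*z) dz, which multiplied by dx ∧ dy gives (4*z) dx ∧ dy ∧ dz
  d(-2*x*y - 2*z^2 + 1) includes (∂/∂y)(-2*x*y - 2*z^2 + 1) dy = (-2*x) dy, which multiplied by dx ∧ dz gives (2*x) dx ∧ dy ∧ dz
  d(z*(1 - x)) includes (∂/∂x)(z*(1 - x)) dx = (-z) dx, which multiplied by dy ∧ dz gives (-z) dx ∧ dy ∧ dz
Collecting like 3-forms: d(omega) = (2*x + 3*z) dx ∧ dy ∧ dz.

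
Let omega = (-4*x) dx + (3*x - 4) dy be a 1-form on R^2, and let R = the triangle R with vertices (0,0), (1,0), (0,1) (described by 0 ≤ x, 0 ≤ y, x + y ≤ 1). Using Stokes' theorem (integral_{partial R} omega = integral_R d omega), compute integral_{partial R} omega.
integral_(partial R) omega = 3/2

Stokes: integral_partial_R omega = integral_R d omega with d omega = (∂Q/∂x - ∂P/∂y) dx ∧ dy.
  ∂Q/∂x = 3
  ∂P/∂y = 0
  integrand = ∂Q/∂x - ∂P/∂y = 3.
Integrating over R: integral_0^1 integral_0^{1-x} (3) dy dx = 3/2.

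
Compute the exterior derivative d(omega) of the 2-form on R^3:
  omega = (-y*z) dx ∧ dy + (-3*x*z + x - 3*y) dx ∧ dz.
d(omega) = (3 - y) dx ∧ dy ∧ dz

For a 2-form omega = sum_{i<j} g_{ij} dx_i ∧ dx_j, the exterior derivative is
  d(omega) = sum_{i<j} d(g_{ij}) ∧ dx_i ∧ dx_j = sum_{i<j, k} (∂g_{ij}/∂x_k) dx_k ∧ dx_i ∧ dx_j.
Expand each term, using dx_k ∧ dx_i ∧ dx_j = sgn(permutation) dx_{(a)} ∧ dx_{(b)} ∧ dx_{(c)} with (a < b < c) sorted:
  d(-y*z) includes (∂/∂z)(-y*z) dz = (-y) dz, which multiplied by dx ∧ dy gives (-y) dx ∧ dy ∧ dz
  d(-3*x*z + x - 3*y) includes (∂/∂y)(-3*x*z + x - 3*y) dy = (-3) dy, which multiplied by dx ∧ dz gives (3) dx ∧ dy ∧ dz
Collecting like 3-forms: d(omega) = (3 - y) dx ∧ dy ∧ dz.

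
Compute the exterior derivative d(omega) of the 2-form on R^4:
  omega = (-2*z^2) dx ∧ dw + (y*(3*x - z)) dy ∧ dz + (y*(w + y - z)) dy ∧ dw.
d(omega) = (4*z) dx ∧ dz ∧ dw + (3*y) dx ∧ dy ∧ dz + (y) dy ∧ dz ∧ dw

For a 2-form omega = sum_{i<j} g_{ij} dx_i ∧ dx_j, the exterior derivative is
  d(omega) = sum_{i<j} d(g_{ij}) ∧ dx_i ∧ dx_j = sum_{i<j, k} (∂g_{ij}/∂x_k) dx_k ∧ dx_i ∧ dx_j.
Expand each term, using dx_k ∧ dx_i ∧ dx_j = sgn(permutation) dx_{(a)} ∧ dx_{(b)} ∧ dx_{(c)} with (a < b < c) sorted:
  d(-2*z^2) includes (∂/∂z)(-2*z^2) dz = (-4*z) dz, which multiplied by dx ∧ dw gives (4*z) dx ∧ dz ∧ dw
  d(y*(3*x - z)) includes (∂/∂x)(y*(3*x - z)) dx = (3*y) dx, which multiplied by dy ∧ dz gives (3*y) dx ∧ dy ∧ dz
  d(y*(w + y - z)) includes (∂/∂z)(y*(w + y - z)) dz = (-y) dz, which multiplied by dy ∧ dw gives (y) dy ∧ dz ∧ dw
Collecting like 3-forms: d(omega) = (4*z) dx ∧ dz ∧ dw + (3*y) dx ∧ dy ∧ dz + (y) dy ∧ dz ∧ dw.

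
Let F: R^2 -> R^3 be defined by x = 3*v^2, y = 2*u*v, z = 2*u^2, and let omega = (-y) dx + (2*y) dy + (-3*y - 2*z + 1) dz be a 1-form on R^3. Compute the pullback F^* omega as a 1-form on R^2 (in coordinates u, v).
F^* omega = (4*u*(-4*u^2 - 6*u*v + 2*v^2 + 1)) du + (4*u*v*(2*u - 3*v)) dv

Using F^*(f dg) = (f ∘ F) d(g ∘ F), substitute each coordinate x_i by F_i(u, v) in f_i, and replace dx_i by d F_i = (∂F_i/∂u) du + (∂F_i/∂v) dv.
  For the x component: f_1(F) = -2*u*v; d F_1 = (0) du + (6*v) dv
  For the y component: f_2(F) = 4*u*v; d F_2 = (2*v) du + (2*u) dv
  For the z component: f_3(F) = -4*u^2 - 6*u*v + 1; d F_3 = (4*u) du + (0) dv
Combining and collecting du, dv coefficients:
  coeff of du: 4*u*(-4*u^2 - 6*u*v + 2*v^2 + 1)
  coeff of dv: 4*u*v*(2*u - 3*v)
F^* omega = (4*u*(-4*u^2 - 6*u*v + 2*v^2 + 1)) du + (4*u*v*(2*u - 3*v)) dv.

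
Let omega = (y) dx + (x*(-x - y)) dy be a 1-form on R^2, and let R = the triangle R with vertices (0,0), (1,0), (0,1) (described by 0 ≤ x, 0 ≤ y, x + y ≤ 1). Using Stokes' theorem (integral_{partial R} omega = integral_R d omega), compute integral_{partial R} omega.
integral_(partial R) omega = -1

Stokes: integral_partial_R omega = integral_R d omega with d omega = (∂Q/∂x - ∂P/∂y) dx ∧ dy.
  ∂Q/∂x = -2*x - y
  ∂P/∂y = 1
  integrand = ∂Q/∂x - ∂P/∂y = -2*x - y - 1.
Integrating over R: integral_0^1 integral_0^{1-x} (-2*x - y - 1) dy dx = -1.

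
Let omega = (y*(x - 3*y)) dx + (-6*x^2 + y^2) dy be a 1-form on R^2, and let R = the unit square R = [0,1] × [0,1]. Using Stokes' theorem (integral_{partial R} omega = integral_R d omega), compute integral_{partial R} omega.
integral_(partial R) omega = -7/2

Stokes: integral_partial_R omega = integral_R d omega with d omega = (∂Q/∂x - ∂P/∂y) dx ∧ dy.
  ∂Q/∂x = -12*x
  ∂P/∂y = x - 6*y
  integrand = ∂Q/∂x - ∂P/∂y = -13*x + 6*y.
Integrating over R: integral_0^1 integral_0^1 (-13*x + 6*y) dx dy = -7/2.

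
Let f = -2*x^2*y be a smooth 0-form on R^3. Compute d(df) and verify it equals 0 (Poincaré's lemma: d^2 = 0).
d(df) = 0

Step 1: df = sum_i (∂f/∂x_i) dx_i = (-4*x*y) dx + (-2*x^2) dy + (0) dz.
Step 2: Apply d again. Using the 1-form formula, the coefficient of dx ∧ dy in d(df) is ∂^2 f/∂x ∂y - ∂^2 f/∂y ∂x = (-4*x) - (-4*x) = 0 (equality of mixed partials for smooth f).
Similarly for dx ∧ dz and dy ∧ dz — all coefficients vanish. So d(df) = 0.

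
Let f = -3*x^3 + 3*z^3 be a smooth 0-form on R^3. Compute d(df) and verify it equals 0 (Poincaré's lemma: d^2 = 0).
d(df) = 0

Step 1: df = sum_i (∂f/∂x_i) dx_i = (-9*x^2) dx + (0) dy + (9*z^2) dz.
Step 2: Apply d again. Using the 1-form formula, the coefficient of dx ∧ dy in d(df) is ∂^2 f/∂x ∂y - ∂^2 f/∂y ∂x = (0) - (0) = 0 (equality of mixed partials for smooth f).
Similarly for dx ∧ dz and dy ∧ dz — all coefficients vanish. So d(df) = 0.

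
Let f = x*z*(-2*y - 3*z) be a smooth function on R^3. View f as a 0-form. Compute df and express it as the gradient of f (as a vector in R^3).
df = (z*(-2*y - 3*z)) dx + (-2*x*z) dy + (2*x*(-y - 3*z)) dz; grad f = (z*(-2*y - 3*z), -2*x*z, 2*x*(-y - 3*z))

For a 0-form f, d f = (∂f/∂x) dx + (∂f/∂y) dy + (∂f/∂z) dz. The components of the vector representation are exactly the entries of grad f in Cartesian coordinates:
  ∂f/∂x = z*(-2*y - 3*z)
  ∂f/∂y = -2*x*z
  ∂f/∂z = 2*x*(-y - 3*z).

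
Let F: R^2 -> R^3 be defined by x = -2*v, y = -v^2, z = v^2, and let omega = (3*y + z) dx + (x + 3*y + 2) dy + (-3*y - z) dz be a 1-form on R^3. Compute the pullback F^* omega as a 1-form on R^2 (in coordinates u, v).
F^* omega = (2*v*(5*v^2 + 4*v - 2)) dv

Using F^*(f dg) = (f ∘ F) d(g ∘ F), substitute each coordinate x_i by F_i(u, v) in f_i, and replace dx_i by d F_i = (∂F_i/∂u) du + (∂F_i/∂v) dv.
  For the x component: f_1(F) = -2*v^2; d F_1 = (0) du + (-2) dv
  For the y component: f_2(F) = -3*v^2 - 2*v + 2; d F_2 = (0) du + (-2*v) dv
  For the z component: f_3(F) = 2*v^2; d F_3 = (0) du + (2*v) dv
Combining and collecting du, dv coefficients:
  coeff of du: 0
  coeff of dv: 2*v*(5*v^2 + 4*v - 2)
F^* omega = (2*v*(5*v^2 + 4*v - 2)) dv.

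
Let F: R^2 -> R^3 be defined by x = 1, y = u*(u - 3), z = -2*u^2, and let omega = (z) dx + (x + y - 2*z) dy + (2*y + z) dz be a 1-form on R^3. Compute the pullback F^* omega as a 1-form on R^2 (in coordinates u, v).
F^* omega = (10*u^3 + 3*u^2 + 11*u - 3) du

Using F^*(f dg) = (f ∘ F) d(g ∘ F), substitute each coordinate x_i by F_i(u, v) in f_i, and replace dx_i by d F_i = (∂F_i/∂u) du + (∂F_i/∂v) dv.
  For the x component: f_1(F) = -2*u^2; d F_1 = (0) du + (0) dv
  For the y component: f_2(F) = 5*u^2 - 3*u + 1; d F_2 = (2*u - 3) du + (0) dv
  For the z component: f_3(F) = -6*u; d F_3 = (-4*u) du + (0) dv
Combining and collecting du, dv coefficients:
  coeff of du: 10*u^3 + 3*u^2 + 11*u - 3
  coeff of dv: 0
F^* omega = (10*u^3 + 3*u^2 + 11*u - 3) du.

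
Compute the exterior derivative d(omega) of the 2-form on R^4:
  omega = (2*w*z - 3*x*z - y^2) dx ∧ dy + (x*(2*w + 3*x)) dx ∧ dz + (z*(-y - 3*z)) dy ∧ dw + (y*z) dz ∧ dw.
d(omega) = (2*w - 3*x) dx ∧ dy ∧ dz + (2*z) dx ∧ dy ∧ dw + (2*x) dx ∧ dz ∧ dw + (y + 7*z) dy ∧ dz ∧ dw

For a 2-form omega = sum_{i<j} g_{ij} dx_i ∧ dx_j, the exterior derivative is
  d(omega) = sum_{i<j} d(g_{ij}) ∧ dx_i ∧ dx_j = sum_{i<j, k} (∂g_{ij}/∂x_k) dx_k ∧ dx_i ∧ dx_j.
Expand each term, using dx_k ∧ dx_i ∧ dx_j = sgn(permutation) dx_{(a)} ∧ dx_{(b)} ∧ dx_{(c)} with (a < b < c) sorted:
  d(2*w*z - 3*x*z - y^2) includes (∂/∂z)(2*w*z - 3*x*z - y^2) dz = (2*w - 3*x) dz, which multiplied by dx ∧ dy gives (2*w - 3*x) dx ∧ dy ∧ dz
  d(2*w*z - 3*x*z - y^2) includes (∂/∂w)(2*w*z - 3*x*z - y^2) dw = (2*z) dw, which multiplied by dx ∧ dy gives (2*z) dx ∧ dy ∧ dw
  d(x*(2*w + 3*x)) includes (∂/∂w)(x*(2*w + 3*x)) dw = (2*x) dw, which multiplied by dx ∧ dz gives (2*x) dx ∧ dz ∧ dw
  d(z*(-y - 3*z)) includes (∂/∂z)(z*(-y - 3*z)) dz = (-y - 6*z) dz, which multiplied by dy ∧ dw gives (y + 6*z) dy ∧ dz ∧ dw
  d(y*z) includes (∂/∂y)(y*z) dy = (z) dy, which multiplied by dz ∧ dw gives (z) dy ∧ dz ∧ dw
Collecting like 3-forms: d(omega) = (2*w - 3*x) dx ∧ dy ∧ dz + (2*z) dx ∧ dy ∧ dw + (2*x) dx ∧ dz ∧ dw + (y + 7*z) dy ∧ dz ∧ dw.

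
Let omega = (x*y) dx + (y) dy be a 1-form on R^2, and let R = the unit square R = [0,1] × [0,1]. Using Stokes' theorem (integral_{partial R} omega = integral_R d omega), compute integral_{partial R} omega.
integral_(partial R) omega = -1/2

Stokes: integral_partial_R omega = integral_R d omega with d omega = (∂Q/∂x - ∂P/∂y) dx ∧ dy.
  ∂Q/∂x = 0
  ∂P/∂y = x
  integrand = ∂Q/∂x - ∂P/∂y = -x.
Integrating over R: integral_0^1 integral_0^1 (-x) dx dy = -1/2.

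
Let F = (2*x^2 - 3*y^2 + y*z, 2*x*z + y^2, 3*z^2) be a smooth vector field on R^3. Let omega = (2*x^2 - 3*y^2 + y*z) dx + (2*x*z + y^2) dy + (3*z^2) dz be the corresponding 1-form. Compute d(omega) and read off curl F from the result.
d(omega) = (-2*x) dy ∧ dz + (y) dz ∧ dx + (6*y + z) dx ∧ dy; curl F = (-2*x, y, 6*y + z)

d omega = sum_{i<j} (∂f_j/∂x_i - ∂f_i/∂x_j) dx_i ∧ dx_j. Under the identification (dy ∧ dz, dz ∧ dx, dx ∧ dy) ↔ (e_x, e_y, e_z), the coefficients are exactly the components of curl F. Compute:
  ∂R/∂y - ∂Q/∂z = (0) - (2*x) = -2*x
  ∂P/∂z - ∂R/∂x = (y) - (0) = y
  ∂Q/∂x - ∂P/∂y = (2*z) - (-6*y + z) = 6*y + z.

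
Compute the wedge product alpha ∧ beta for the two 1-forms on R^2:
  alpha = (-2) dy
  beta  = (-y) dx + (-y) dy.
alpha ∧ beta = (-2*y) dx ∧ dy

Distribute the wedge, using dx_i ∧ dx_j = -dx_j ∧ dx_i and dx_i ∧ dx_i = 0. For each pair (i, j) with i < j, the coefficient of dx_i ∧ dx_j in alpha ∧ beta is (alpha_i * beta_j - alpha_j * beta_i). Collecting: alpha ∧ beta = (-2*y) dx ∧ dy.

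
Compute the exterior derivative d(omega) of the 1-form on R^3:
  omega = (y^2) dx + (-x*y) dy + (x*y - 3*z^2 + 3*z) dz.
d(omega) = (-3*y) dx ∧ dy + (y) dx ∧ dz + (x) dy ∧ dz

For a 1-form omega = sum_i f_i dx_i, the exterior derivative is
  d(omega) = sum_{i < j} (∂f_j/∂x_i - ∂f_i/∂x_j) dx_i ∧ dx_j.
  coefficient of dx ∧ dy: ∂f_2/∂x - ∂f_1/∂y = ∂(-x*y)/∂x - ∂(y^2)/∂y = -3*y
  coefficient of dx ∧ dz: ∂f_3/∂x - ∂f_1/∂z = ∂(x*y - 3*z^2 + 3*z)/∂x - ∂(y^2)/∂z = y
  coefficient of dy ∧ dz: ∂f_3/∂y - ∂f_2/∂z = ∂(x*y - 3*z^2 + 3*z)/∂y - ∂(-x*y)/∂z = x
Assembling: d(omega) = (-3*y) dx ∧ dy + (y) dx ∧ dz + (x) dy ∧ dz.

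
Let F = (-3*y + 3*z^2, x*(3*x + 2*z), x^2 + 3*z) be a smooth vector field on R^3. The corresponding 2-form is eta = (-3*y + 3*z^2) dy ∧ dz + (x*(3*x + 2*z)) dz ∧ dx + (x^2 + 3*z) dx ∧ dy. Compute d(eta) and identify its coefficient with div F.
d(eta) = (3) dx ∧ dy ∧ dz; div F = 3

For a 2-form in R^3 of the form above, applying d gives a 3-form with coefficient ∂P/∂x + ∂Q/∂y + ∂R/∂z:
  ∂P/∂x = 0
  ∂Q/∂y = 0
  ∂R/∂z = 3
Sum = 3, which is exactly div F.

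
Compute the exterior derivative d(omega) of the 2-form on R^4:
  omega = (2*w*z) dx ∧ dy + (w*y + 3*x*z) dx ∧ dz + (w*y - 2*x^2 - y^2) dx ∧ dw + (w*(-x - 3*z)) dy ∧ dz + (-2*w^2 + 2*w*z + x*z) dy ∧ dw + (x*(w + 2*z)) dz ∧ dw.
d(omega) = (-w + 2*y + 3*z) dx ∧ dy ∧ dw + (w + y + 2*z) dx ∧ dz ∧ dw + (-2*w - 2*x - 3*z) dy ∧ dz ∧ dw

For a 2-form omega = sum_{i<j} g_{ij} dx_i ∧ dx_j, the exterior derivative is
  d(omega) = sum_{i<j} d(g_{ij}) ∧ dx_i ∧ dx_j = sum_{i<j, k} (∂g_{ij}/∂x_k) dx_k ∧ dx_i ∧ dx_j.
Expand each term, using dx_k ∧ dx_i ∧ dx_j = sgn(permutation) dx_{(a)} ∧ dx_{(b)} ∧ dx_{(c)} with (a < b < c) sorted:
  d(2*w*z) includes (∂/∂z)(2*w*z) dz = (2*w) dz, which multiplied by dx ∧ dy gives (2*w) dx ∧ dy ∧ dz
  d(2*w*z) includes (∂/∂w)(2*w*z) dw = (2*z) dw, which multiplied by dx ∧ dy gives (2*z) dx ∧ dy ∧ dw
  d(w*y + 3*x*z) includes (∂/∂y)(w*y + 3*x*z) dy = (w) dy, which multiplied by dx ∧ dz gives (-w) dx ∧ dy ∧ dz
  d(w*y + 3*x*z) includes (∂/∂w)(w*y + 3*x*z) dw = (y) dw, which multiplied by dx ∧ dz gives (y) dx ∧ dz ∧ dw
  d(w*y - 2*x^2 - y^2) includes (∂/∂y)(w*y - 2*x^2 - y^2) dy = (w - 2*y) dy, which multiplied by dx ∧ dw gives (-w + 2*y) dx ∧ dy ∧ dw
  d(w*(-x - 3*z)) includes (∂/∂x)(w*(-x - 3*z)) dx = (-w) dx, which multiplied by dy ∧ dz gives (-w) dx ∧ dy ∧ dz
  d(w*(-x - 3*z)) includes (∂/∂w)(w*(-x - 3*z)) dw = (-x - 3*z) dw, which multiplied by dy ∧ dz gives (-x - 3*z) dy ∧ dz ∧ dw
  d(-2*w^2 + 2*w*z + x*z) includes (∂/∂x)(-2*w^2 + 2*w*z + x*z) dx = (z) dx, which multiplied by dy ∧ dw gives (z) dx ∧ dy ∧ dw
  d(-2*w^2 + 2*w*z + x*z) includes (∂/∂z)(-2*w^2 + 2*w*z + x*z) dz = (2*w + x) dz, which multiplied by dy ∧ dw gives (-2*w - x) dy ∧ dz ∧ dw
  d(x*(w + 2*z)) includes (∂/∂x)(x*(w + 2*z)) dx = (w + 2*z) dx, which multiplied by dz ∧ dw gives (w + 2*z) dx ∧ dz ∧ dw
Collecting like 3-forms: d(omega) = (-w + 2*y + 3*z) dx ∧ dy ∧ dw + (w + y + 2*z) dx ∧ dz ∧ dw + (-2*w - 2*x - 3*z) dy ∧ dz ∧ dw.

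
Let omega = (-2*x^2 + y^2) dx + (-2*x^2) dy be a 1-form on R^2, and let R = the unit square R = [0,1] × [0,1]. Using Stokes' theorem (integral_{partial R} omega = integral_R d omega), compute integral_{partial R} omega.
integral_(partial R) omega = -3

Stokes: integral_partial_R omega = integral_R d omega with d omega = (∂Q/∂x - ∂P/∂y) dx ∧ dy.
  ∂Q/∂x = -4*x
  ∂P/∂y = 2*y
  integrand = ∂Q/∂x - ∂P/∂y = -4*x - 2*y.
Integrating over R: integral_0^1 integral_0^1 (-4*x - 2*y) dx dy = -3.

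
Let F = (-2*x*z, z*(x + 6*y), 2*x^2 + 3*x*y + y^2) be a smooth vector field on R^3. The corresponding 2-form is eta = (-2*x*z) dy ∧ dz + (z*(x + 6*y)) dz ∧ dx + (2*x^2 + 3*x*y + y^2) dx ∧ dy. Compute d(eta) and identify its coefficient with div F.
d(eta) = (4*z) dx ∧ dy ∧ dz; div F = 4*z

For a 2-form in R^3 of the form above, applying d gives a 3-form with coefficient ∂P/∂x + ∂Q/∂y + ∂R/∂z:
  ∂P/∂x = -2*z
  ∂Q/∂y = 6*z
  ∂R/∂z = 0
Sum = 4*z, which is exactly div F.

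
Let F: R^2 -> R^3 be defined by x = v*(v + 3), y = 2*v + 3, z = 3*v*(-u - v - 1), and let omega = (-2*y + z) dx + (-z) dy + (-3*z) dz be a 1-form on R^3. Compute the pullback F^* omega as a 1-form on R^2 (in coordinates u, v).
F^* omega = (27*v^2*(-u - v - 1)) du + (-27*u^2*v - 87*u*v^2 - 57*u*v - 60*v^3 - 98*v^2 - 54*v - 18) dv

Using F^*(f dg) = (f ∘ F) d(g ∘ F), substitute each coordinate x_i by F_i(u, v) in f_i, and replace dx_i by d F_i = (∂F_i/∂u) du + (∂F_i/∂v) dv.
  For the x component: f_1(F) = -3*u*v - 3*v^2 - 7*v - 6; d F_1 = (0) du + (2*v + 3) dv
  For the y component: f_2(F) = 3*v*(u + v + 1); d F_2 = (0) du + (2) dv
  For the z component: f_3(F) = 9*v*(u + v + 1); d F_3 = (-3*v) du + (-3*u - 6*v - 3) dv
Combining and collecting du, dv coefficients:
  coeff of du: 27*v^2*(-u - v - 1)
  coeff of dv: -27*u^2*v - 87*u*v^2 - 57*u*v - 60*v^3 - 98*v^2 - 54*v - 18
F^* omega = (27*v^2*(-u - v - 1)) du + (-27*u^2*v - 87*u*v^2 - 57*u*v - 60*v^3 - 98*v^2 - 54*v - 18) dv.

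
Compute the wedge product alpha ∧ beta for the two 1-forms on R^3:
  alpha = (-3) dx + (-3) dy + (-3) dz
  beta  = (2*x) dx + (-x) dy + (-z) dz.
alpha ∧ beta = (9*x) dx ∧ dy + (6*x + 3*z) dx ∧ dz + (-3*x + 3*z) dy ∧ dz

Distribute the wedge, using dx_i ∧ dx_j = -dx_j ∧ dx_i and dx_i ∧ dx_i = 0. For each pair (i, j) with i < j, the coefficient of dx_i ∧ dx_j in alpha ∧ beta is (alpha_i * beta_j - alpha_j * beta_i). Collecting: alpha ∧ beta = (9*x) dx ∧ dy + (6*x + 3*z) dx ∧ dz + (-3*x + 3*z) dy ∧ dz.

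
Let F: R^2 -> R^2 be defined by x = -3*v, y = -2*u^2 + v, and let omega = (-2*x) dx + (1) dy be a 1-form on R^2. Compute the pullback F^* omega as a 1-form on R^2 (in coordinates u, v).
F^* omega = (-4*u) du + (1 - 18*v) dv

Using F^*(f dg) = (f ∘ F) d(g ∘ F), substitute each coordinate x_i by F_i(u, v) in f_i, and replace dx_i by d F_i = (∂F_i/∂u) du + (∂F_i/∂v) dv.
  For the x component: f_1(F) = 6*v; d F_1 = (0) du + (-3) dv
  For the y component: f_2(F) = 1; d F_2 = (-4*u) du + (1) dv
Combining and collecting du, dv coefficients:
  coeff of du: -4*u
  coeff of dv: 1 - 18*v
F^* omega = (-4*u) du + (1 - 18*v) dv.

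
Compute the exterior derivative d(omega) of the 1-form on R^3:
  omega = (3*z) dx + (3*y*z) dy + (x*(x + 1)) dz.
d(omega) = (2*x - 2) dx ∧ dz + (-3*y) dy ∧ dz

For a 1-form omega = sum_i f_i dx_i, the exterior derivative is
  d(omega) = sum_{i < j} (∂f_j/∂x_i - ∂f_i/∂x_j) dx_i ∧ dx_j.
  coefficient of dx ∧ dz: ∂f_3/∂x - ∂f_1/∂z = ∂(x*(x + 1))/∂x - ∂(3*z)/∂z = 2*x - 2
  coefficient of dy ∧ dz: ∂f_3/∂y - ∂f_2/∂z = ∂(x*(x + 1))/∂y - ∂(3*y*z)/∂z = -3*y
Assembling: d(omega) = (2*x - 2) dx ∧ dz + (-3*y) dy ∧ dz.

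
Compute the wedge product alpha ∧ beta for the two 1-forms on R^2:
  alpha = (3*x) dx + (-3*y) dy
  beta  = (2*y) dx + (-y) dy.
alpha ∧ beta = (3*y*(-x + 2*y)) dx ∧ dy

Distribute the wedge, using dx_i ∧ dx_j = -dx_j ∧ dx_i and dx_i ∧ dx_i = 0. For each pair (i, j) with i < j, the coefficient of dx_i ∧ dx_j in alpha ∧ beta is (alpha_i * beta_j - alpha_j * beta_i). Collecting: alpha ∧ beta = (3*y*(-x + 2*y)) dx ∧ dy.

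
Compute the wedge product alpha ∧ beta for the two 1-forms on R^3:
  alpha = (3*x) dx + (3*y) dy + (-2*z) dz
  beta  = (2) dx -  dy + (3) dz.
alpha ∧ beta = (-3*x - 6*y) dx ∧ dy + (9*x + 4*z) dx ∧ dz + (9*y - 2*z) dy ∧ dz

Distribute the wedge, using dx_i ∧ dx_j = -dx_j ∧ dx_i and dx_i ∧ dx_i = 0. For each pair (i, j) with i < j, the coefficient of dx_i ∧ dx_j in alpha ∧ beta is (alpha_i * beta_j - alpha_j * beta_i). Collecting: alpha ∧ beta = (-3*x - 6*y) dx ∧ dy + (9*x + 4*z) dx ∧ dz + (9*y - 2*z) dy ∧ dz.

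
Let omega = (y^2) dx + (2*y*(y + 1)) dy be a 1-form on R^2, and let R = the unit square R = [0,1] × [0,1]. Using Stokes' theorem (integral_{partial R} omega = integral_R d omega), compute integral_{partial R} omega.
integral_(partial R) omega = -1

Stokes: integral_partial_R omega = integral_R d omega with d omega = (∂Q/∂x - ∂P/∂y) dx ∧ dy.
  ∂Q/∂x = 0
  ∂P/∂y = 2*y
  integrand = ∂Q/∂x - ∂P/∂y = -2*y.
Integrating over R: integral_0^1 integral_0^1 (-2*y) dx dy = -1.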